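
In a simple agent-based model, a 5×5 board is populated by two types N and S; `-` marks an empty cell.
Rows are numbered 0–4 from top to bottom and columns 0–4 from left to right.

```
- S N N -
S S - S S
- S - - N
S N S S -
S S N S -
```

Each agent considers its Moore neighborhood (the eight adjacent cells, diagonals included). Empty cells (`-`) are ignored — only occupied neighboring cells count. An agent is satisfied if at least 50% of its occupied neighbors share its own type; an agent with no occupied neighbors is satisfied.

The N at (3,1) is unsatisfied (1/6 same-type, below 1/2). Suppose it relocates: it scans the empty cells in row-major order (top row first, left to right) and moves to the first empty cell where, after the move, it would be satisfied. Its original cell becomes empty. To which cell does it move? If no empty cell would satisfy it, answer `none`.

none

Vacating (3,1). Empty cells in order:
  (0,0): 0/3 same-type → still unsatisfied.
  (0,4): 1/3 same-type → still unsatisfied.
  (1,2): 2/6 same-type → still unsatisfied.
  (2,0): 0/4 same-type → still unsatisfied.
  (2,2): 0/5 same-type → still unsatisfied.
  (2,3): 1/5 same-type → still unsatisfied.
  (3,4): 1/3 same-type → still unsatisfied.
  (4,4): 0/2 same-type → still unsatisfied.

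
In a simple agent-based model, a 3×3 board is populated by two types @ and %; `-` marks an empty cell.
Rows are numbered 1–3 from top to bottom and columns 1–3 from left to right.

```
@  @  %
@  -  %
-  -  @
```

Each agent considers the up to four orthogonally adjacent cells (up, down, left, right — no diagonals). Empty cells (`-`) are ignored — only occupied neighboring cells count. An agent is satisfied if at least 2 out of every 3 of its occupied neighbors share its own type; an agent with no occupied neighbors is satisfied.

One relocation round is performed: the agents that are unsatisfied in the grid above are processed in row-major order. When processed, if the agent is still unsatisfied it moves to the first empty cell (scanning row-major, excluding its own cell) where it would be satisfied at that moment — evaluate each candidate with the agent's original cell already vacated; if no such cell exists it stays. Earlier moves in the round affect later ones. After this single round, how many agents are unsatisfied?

Initially unsatisfied (in order): (1,2), (1,3), (2,3), (3,3).
  (1,2) → (3,1).
  (1,3): now satisfied by earlier moves; stays.
  (2,3): no empty cell satisfies it; stays.
  (3,3) → (3,2).
Resulting grid:
@ - %
@ - %
@ @ -
All satisfied now.

0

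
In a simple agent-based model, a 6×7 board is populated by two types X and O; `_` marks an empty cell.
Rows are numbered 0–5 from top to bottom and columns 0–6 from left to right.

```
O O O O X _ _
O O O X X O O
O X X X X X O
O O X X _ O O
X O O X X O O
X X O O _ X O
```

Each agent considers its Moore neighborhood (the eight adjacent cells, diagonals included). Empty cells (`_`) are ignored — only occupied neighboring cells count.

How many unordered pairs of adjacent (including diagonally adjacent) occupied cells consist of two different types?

Scan each occupied cell's neighbors to the right and below (and the two forward diagonals) so each pair is counted once.
Row 0: O(0,0)–O(0,1)= O(0,0)–O(1,0)= O(0,0)–O(1,1)= O(0,1)–O(0,2)= O(0,1)–O(1,1)= O(0,1)–O(1,2)= O(0,1)–O(1,0)= O(0,2)–O(0,3)= O(0,2)–O(1,2)= O(0,2)–X(1,3)≠ O(0,2)–O(1,1)= O(0,3)–X(0,4)≠ O(0,3)–X(1,3)≠ O(0,3)–X(1,4)≠ O(0,3)–O(1,2)= X(0,4)–X(1,4)= X(0,4)–O(1,5)≠ X(0,4)–X(1,3)=  → 5/18 unlike.
Row 1: O(1,0)–O(1,1)= O(1,0)–O(2,0)= O(1,0)–X(2,1)≠ O(1,1)–O(1,2)= O(1,1)–X(2,1)≠ O(1,1)–X(2,2)≠ O(1,1)–O(2,0)= O(1,2)–X(1,3)≠ O(1,2)–X(2,2)≠ O(1,2)–X(2,3)≠ O(1,2)–X(2,1)≠ X(1,3)–X(1,4)= X(1,3)–X(2,3)= X(1,3)–X(2,4)= X(1,3)–X(2,2)= X(1,4)–O(1,5)≠ X(1,4)–X(2,4)= X(1,4)–X(2,5)= X(1,4)–X(2,3)= O(1,5)–O(1,6)= O(1,5)–X(2,5)≠ O(1,5)–O(2,6)= O(1,5)–X(2,4)≠ O(1,6)–O(2,6)= O(1,6)–X(2,5)≠  → 11/25 unlike.
Row 2: O(2,0)–X(2,1)≠ O(2,0)–O(3,0)= O(2,0)–O(3,1)= X(2,1)–X(2,2)= X(2,1)–O(3,1)≠ X(2,1)–X(3,2)= X(2,1)–O(3,0)≠ X(2,2)–X(2,3)= X(2,2)–X(3,2)= X(2,2)–X(3,3)= X(2,2)–O(3,1)≠ X(2,3)–X(2,4)= X(2,3)–X(3,3)= X(2,3)–X(3,2)= X(2,4)–X(2,5)= X(2,4)–O(3,5)≠ X(2,4)–X(3,3)= X(2,5)–O(2,6)≠ X(2,5)–O(3,5)≠ X(2,5)–O(3,6)≠ O(2,6)–O(3,6)= O(2,6)–O(3,5)=  → 8/22 unlike.
Row 3: O(3,0)–O(3,1)= O(3,0)–X(4,0)≠ O(3,0)–O(4,1)= O(3,1)–X(3,2)≠ O(3,1)–O(4,1)= O(3,1)–O(4,2)= O(3,1)–X(4,0)≠ X(3,2)–X(3,3)= X(3,2)–O(4,2)≠ X(3,2)–X(4,3)= X(3,2)–O(4,1)≠ X(3,3)–X(4,3)= X(3,3)–X(4,4)= X(3,3)–O(4,2)≠ O(3,5)–O(3,6)= O(3,5)–O(4,5)= O(3,5)–O(4,6)= O(3,5)–X(4,4)≠ O(3,6)–O(4,6)= O(3,6)–O(4,5)=  → 7/20 unlike.
Row 4: X(4,0)–O(4,1)≠ X(4,0)–X(5,0)= X(4,0)–X(5,1)= O(4,1)–O(4,2)= O(4,1)–X(5,1)≠ O(4,1)–O(5,2)= O(4,1)–X(5,0)≠ O(4,2)–X(4,3)≠ O(4,2)–O(5,2)= O(4,2)–O(5,3)= O(4,2)–X(5,1)≠ X(4,3)–X(4,4)= X(4,3)–O(5,3)≠ X(4,3)–O(5,2)≠ X(4,4)–O(4,5)≠ X(4,4)–X(5,5)= X(4,4)–O(5,3)≠ O(4,5)–O(4,6)= O(4,5)–X(5,5)≠ O(4,5)–O(5,6)= O(4,6)–O(5,6)= O(4,6)–X(5,5)≠  → 11/22 unlike.
Row 5: X(5,0)–X(5,1)= X(5,1)–O(5,2)≠ O(5,2)–O(5,3)= X(5,5)–O(5,6)≠  → 2/4 unlike.
Total adjacent occupied pairs: 111; unlike-type pairs: 44.

44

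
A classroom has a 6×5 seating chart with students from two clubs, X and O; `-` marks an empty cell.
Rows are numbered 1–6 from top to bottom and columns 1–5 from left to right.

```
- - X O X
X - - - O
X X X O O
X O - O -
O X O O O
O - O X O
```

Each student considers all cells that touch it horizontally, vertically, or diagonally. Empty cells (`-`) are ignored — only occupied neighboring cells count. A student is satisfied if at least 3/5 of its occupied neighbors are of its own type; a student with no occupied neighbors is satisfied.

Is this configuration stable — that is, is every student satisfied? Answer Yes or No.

No

Row 1: (1,3)X 0/1 ✗ · (1,4)O 1/3 ✗ · (1,5)X 0/2 ✗
Row 2: (2,1)X 2/2 ✓ · (2,5)O 3/4 ✓
Row 3: (3,1)X 3/4 ✓ · (3,2)X 4/5 ✓ · (3,3)X 1/4 ✗ · (3,4)O 3/4 ✓ · (3,5)O 3/3 ✓
Row 4: (4,1)X 3/5 ✓ · (4,2)O 2/7 ✗ · (4,4)O 5/6 ✓
Row 5: (5,1)O 2/4 ✗ · (5,2)X 1/6 ✗ · (5,3)O 4/6 ✓ · (5,4)O 5/6 ✓ · (5,5)O 3/4 ✓
Row 6: (6,1)O 1/2 ✗ · (6,3)O 2/4 ✗ · (6,4)X 0/5 ✗ · (6,5)O 2/3 ✓
For instance (1,3) has only 0/1 same-type neighbors, below 3/5.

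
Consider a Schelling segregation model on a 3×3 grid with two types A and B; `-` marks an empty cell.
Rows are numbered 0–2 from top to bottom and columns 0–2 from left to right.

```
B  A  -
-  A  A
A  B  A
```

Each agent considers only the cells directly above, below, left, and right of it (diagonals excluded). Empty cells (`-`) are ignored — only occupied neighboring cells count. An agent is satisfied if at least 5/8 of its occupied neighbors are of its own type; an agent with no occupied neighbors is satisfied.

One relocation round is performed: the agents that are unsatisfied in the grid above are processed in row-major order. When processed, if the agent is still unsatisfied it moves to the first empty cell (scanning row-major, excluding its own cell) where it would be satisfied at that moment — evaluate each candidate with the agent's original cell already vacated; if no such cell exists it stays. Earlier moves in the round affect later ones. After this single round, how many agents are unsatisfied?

1

Initially unsatisfied (in order): (0,0), (0,1), (2,0), (2,1), (2,2).
  (0,0): no empty cell satisfies it; stays.
  (0,1) → (0,2).
  (2,0) → (0,1).
  (2,1) → (2,0).
  (2,2): now satisfied by earlier moves; stays.
Resulting grid:
B A A
- A A
B - A
Unsatisfied now: (0,0).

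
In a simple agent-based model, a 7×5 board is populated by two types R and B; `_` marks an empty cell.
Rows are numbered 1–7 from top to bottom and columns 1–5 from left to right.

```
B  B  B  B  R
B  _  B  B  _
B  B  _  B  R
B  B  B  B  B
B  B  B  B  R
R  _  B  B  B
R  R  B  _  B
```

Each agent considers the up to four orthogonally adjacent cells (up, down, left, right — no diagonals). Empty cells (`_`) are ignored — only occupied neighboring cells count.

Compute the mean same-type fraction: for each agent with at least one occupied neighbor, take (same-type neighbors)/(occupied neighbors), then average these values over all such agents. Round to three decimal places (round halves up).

0.775

Row 1: (1,1)B 2/2 · (1,2)B 2/2 · (1,3)B 3/3 · (1,4)B 2/3 · (1,5)R 0/1
Row 2: (2,1)B 2/2 · (2,3)B 2/2 · (2,4)B 3/3
Row 3: (3,1)B 3/3 · (3,2)B 2/2 · (3,4)B 2/3 · (3,5)R 0/2
Row 4: (4,1)B 3/3 · (4,2)B 4/4 · (4,3)B 3/3 · (4,4)B 4/4 · (4,5)B 1/3
Row 5: (5,1)B 2/3 · (5,2)B 3/3 · (5,3)B 4/4 · (5,4)B 3/4 · (5,5)R 0/3
Row 6: (6,1)R 1/2 · (6,3)B 3/3 · (6,4)B 3/3 · (6,5)B 2/3
Row 7: (7,1)R 2/2 · (7,2)R 1/2 · (7,3)B 1/2 · (7,5)B 1/1
Sum over 30 agents: 2/2 + 2/2 + 3/3 + 2/3 + 0/1 + 2/2 + 2/2 + 3/3 + 3/3 + 2/2 + 2/3 + 0/2 + 3/3 + 4/4 + 3/3 + 4/4 + 1/3 + 2/3 + 3/3 + 4/4 + 3/4 + 0/3 + 1/2 + 3/3 + 3/3 + 2/3 + 2/2 + 1/2 + 1/2 + 1/1 = 93/4; mean = 93/4 ÷ 30 = 31/40 = 0.775 → 0.775.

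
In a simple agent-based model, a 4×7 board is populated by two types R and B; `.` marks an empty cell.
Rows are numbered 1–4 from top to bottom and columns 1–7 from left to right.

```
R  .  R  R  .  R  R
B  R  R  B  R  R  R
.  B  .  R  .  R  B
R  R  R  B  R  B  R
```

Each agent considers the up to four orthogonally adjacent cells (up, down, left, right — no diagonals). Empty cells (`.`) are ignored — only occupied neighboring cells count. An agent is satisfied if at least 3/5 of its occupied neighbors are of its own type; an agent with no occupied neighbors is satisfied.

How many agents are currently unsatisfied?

Row 1: (1,1)R 0/1 ✗ · (1,3)R 2/2 ✓ · (1,4)R 1/2 ✗ · (1,6)R 2/2 ✓ · (1,7)R 2/2 ✓
Row 2: (2,1)B 0/2 ✗ · (2,2)R 1/3 ✗ · (2,3)R 2/3 ✓ · (2,4)B 0/4 ✗ · (2,5)R 1/2 ✗ · (2,6)R 4/4 ✓ · (2,7)R 2/3 ✓
Row 3: (3,2)B 0/2 ✗ · (3,4)R 0/2 ✗ · (3,6)R 1/3 ✗ · (3,7)B 0/3 ✗
Row 4: (4,1)R 1/1 ✓ · (4,2)R 2/3 ✓ · (4,3)R 1/2 ✗ · (4,4)B 0/3 ✗ · (4,5)R 0/2 ✗ · (4,6)B 0/3 ✗ · (4,7)R 0/2 ✗
Unsatisfied: (1,1), (1,4), (2,1), (2,2), (2,4), (2,5), (3,2), (3,4), (3,6), (3,7), (4,3), (4,4), (4,5), (4,6), (4,7) — 15 in total.

15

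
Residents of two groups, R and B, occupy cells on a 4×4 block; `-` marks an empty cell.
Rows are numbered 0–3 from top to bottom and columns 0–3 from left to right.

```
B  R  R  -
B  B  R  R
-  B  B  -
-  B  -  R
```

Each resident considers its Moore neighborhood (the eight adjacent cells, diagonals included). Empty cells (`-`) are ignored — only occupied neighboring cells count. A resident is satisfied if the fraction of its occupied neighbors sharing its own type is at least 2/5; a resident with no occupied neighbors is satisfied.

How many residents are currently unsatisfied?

1

(0,0)B 2/3 satisfied
(0,1)R 2/5 satisfied
(0,2)R 3/4 satisfied
(1,0)B 3/4 satisfied
(1,1)B 4/7 satisfied
(1,2)R 3/6 satisfied
(1,3)R 2/3 satisfied
(2,1)B 4/5 satisfied
(2,2)B 3/6 satisfied
(3,1)B 2/2 satisfied
(3,3)R 0/1 not
Unsatisfied: (3,3) — 1 in total.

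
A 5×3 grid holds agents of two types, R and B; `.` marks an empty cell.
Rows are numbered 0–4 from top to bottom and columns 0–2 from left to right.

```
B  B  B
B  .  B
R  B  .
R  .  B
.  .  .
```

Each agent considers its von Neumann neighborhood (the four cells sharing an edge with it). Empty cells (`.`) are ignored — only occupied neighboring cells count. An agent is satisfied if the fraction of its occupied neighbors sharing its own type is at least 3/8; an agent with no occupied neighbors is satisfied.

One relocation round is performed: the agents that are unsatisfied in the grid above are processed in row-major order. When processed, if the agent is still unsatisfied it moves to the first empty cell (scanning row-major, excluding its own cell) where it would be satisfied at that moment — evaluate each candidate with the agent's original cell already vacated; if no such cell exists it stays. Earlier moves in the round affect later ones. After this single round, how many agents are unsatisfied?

0

Initially unsatisfied (in order): (2,0), (2,1).
  (2,0) → (4,0).
  (2,1): now satisfied by earlier moves; stays.
Resulting grid:
B B B
B . B
. B .
R . B
R . .
All satisfied now.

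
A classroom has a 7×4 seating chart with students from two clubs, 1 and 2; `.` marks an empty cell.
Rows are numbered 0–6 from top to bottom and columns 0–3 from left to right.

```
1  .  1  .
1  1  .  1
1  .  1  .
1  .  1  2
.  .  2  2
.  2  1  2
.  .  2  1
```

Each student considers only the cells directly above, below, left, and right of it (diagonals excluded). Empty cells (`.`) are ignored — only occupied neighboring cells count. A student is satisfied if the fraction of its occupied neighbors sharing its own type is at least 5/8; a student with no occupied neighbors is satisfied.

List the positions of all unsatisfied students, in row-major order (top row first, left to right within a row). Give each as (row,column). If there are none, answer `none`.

Row 0: (0,0)1 1/1 ok · (0,2)1 0/0 ok
Row 1: (1,0)1 3/3 ok · (1,1)1 1/1 ok · (1,3)1 0/0 ok
Row 2: (2,0)1 2/2 ok · (2,2)1 1/1 ok
Row 3: (3,0)1 1/1 ok · (3,2)1 1/3 unhappy · (3,3)2 1/2 unhappy
Row 4: (4,2)2 1/3 unhappy · (4,3)2 3/3 ok
Row 5: (5,1)2 0/1 unhappy · (5,2)1 0/4 unhappy · (5,3)2 1/3 unhappy
Row 6: (6,2)2 0/2 unhappy · (6,3)1 0/2 unhappy

(3,2), (3,3), (4,2), (5,1), (5,2), (5,3), (6,2), (6,3)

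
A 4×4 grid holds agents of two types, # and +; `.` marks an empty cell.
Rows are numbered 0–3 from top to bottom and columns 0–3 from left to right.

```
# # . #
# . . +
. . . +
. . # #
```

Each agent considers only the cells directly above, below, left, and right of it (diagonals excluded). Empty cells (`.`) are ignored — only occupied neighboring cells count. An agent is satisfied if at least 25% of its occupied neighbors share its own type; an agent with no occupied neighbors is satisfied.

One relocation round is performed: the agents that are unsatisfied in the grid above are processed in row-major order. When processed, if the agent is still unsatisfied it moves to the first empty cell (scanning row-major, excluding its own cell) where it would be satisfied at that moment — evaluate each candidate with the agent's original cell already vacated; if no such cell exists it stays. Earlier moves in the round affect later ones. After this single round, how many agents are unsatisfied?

Initially unsatisfied (in order): (0,3).
  (0,3) → (0,2).
Resulting grid:
# # # .
# . . +
. . . +
. . # #
All satisfied now.

0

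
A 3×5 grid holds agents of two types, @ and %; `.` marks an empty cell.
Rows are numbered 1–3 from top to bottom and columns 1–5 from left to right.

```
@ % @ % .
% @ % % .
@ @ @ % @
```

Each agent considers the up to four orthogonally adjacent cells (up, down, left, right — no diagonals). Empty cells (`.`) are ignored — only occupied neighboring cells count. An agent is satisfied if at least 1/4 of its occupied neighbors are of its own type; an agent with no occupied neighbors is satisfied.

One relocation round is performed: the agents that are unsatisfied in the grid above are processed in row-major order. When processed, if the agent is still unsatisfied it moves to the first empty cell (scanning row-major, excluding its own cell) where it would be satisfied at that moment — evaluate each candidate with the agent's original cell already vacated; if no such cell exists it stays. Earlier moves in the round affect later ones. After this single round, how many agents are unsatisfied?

Initially unsatisfied (in order): (1,1), (1,2), (1,3), (2,1), (3,5).
  (1,1) → (2,5).
  (1,2) → (1,1).
  (1,3) → (1,2).
  (2,1): now satisfied by earlier moves; stays.
  (3,5): now satisfied by earlier moves; stays.
Resulting grid:
% @ . % .
% @ % % @
@ @ @ % @
All satisfied now.

0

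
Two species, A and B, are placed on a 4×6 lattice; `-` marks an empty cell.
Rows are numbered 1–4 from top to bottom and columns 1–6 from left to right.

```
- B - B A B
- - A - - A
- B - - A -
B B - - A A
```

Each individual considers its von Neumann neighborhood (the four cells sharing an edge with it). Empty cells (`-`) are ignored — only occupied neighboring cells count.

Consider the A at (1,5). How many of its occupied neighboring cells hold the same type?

Occupied neighbors of (1,5): (1,4)=B, (1,6)=B.
Same type (A): 0 of 2.

0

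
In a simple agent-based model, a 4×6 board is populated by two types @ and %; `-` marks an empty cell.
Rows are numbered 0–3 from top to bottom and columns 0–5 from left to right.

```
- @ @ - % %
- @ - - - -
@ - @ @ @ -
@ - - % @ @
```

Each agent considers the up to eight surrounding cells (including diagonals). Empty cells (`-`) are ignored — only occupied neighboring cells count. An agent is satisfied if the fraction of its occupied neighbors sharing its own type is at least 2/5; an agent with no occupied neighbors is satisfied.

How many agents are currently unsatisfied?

1

Row 0: (0,1)@ 2/2 satisfied · (0,2)@ 2/2 satisfied · (0,4)% 1/1 satisfied · (0,5)% 1/1 satisfied
Row 1: (1,1)@ 4/4 satisfied
Row 2: (2,0)@ 2/2 satisfied · (2,2)@ 2/3 satisfied · (2,3)@ 3/4 satisfied · (2,4)@ 3/4 satisfied
Row 3: (3,0)@ 1/1 satisfied · (3,3)% 0/4 not · (3,4)@ 3/4 satisfied · (3,5)@ 2/2 satisfied
Unsatisfied: (3,3) — 1 in total.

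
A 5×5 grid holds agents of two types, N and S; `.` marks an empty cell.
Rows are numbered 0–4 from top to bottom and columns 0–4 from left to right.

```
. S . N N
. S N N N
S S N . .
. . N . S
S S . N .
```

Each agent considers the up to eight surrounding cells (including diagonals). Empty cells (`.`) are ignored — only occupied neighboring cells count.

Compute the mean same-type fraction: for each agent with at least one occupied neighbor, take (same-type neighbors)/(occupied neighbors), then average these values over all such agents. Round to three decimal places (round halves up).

0.673

(0,1)S 1/2
(0,3)N 4/4
(0,4)N 3/3
(1,1)S 3/5
(1,2)N 3/6
(1,3)N 5/5
(1,4)N 3/3
(2,0)S 2/2
(2,1)S 2/5
(2,2)N 3/5
(3,2)N 2/4
(3,4)S 0/1
(4,0)S 1/1
(4,1)S 1/2
(4,3)N 1/2
Sum over 15 agents: 1/2 + 4/4 + 3/3 + 3/5 + 3/6 + 5/5 + 3/3 + 2/2 + 2/5 + 3/5 + 2/4 + 0/1 + 1/1 + 1/2 + 1/2 = 101/10; mean = 101/10 ÷ 15 = 101/150 = 0.673333… → 0.673.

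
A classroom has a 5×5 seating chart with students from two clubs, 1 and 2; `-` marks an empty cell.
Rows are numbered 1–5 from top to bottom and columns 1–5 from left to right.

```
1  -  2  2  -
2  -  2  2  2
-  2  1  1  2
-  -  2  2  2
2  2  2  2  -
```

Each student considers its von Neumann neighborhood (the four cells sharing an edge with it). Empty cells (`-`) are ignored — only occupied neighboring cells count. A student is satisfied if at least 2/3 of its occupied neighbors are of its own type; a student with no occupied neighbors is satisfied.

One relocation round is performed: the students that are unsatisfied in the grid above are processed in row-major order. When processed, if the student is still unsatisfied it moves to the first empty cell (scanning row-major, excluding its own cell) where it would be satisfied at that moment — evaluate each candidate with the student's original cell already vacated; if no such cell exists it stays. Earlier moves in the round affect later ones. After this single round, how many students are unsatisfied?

Initially unsatisfied (in order): (1,1), (2,1), (3,2), (3,3), (3,4).
  (1,1): no empty cell satisfies it; stays.
  (2,1) → (1,5).
  (3,2) → (2,2).
  (3,3) → (3,1).
  (3,4) → (2,1).
Resulting grid:
1 - 2 2 2
1 2 2 2 2
1 - - - 2
- - 2 2 2
2 2 2 2 -
Unsatisfied now: (2,2).

1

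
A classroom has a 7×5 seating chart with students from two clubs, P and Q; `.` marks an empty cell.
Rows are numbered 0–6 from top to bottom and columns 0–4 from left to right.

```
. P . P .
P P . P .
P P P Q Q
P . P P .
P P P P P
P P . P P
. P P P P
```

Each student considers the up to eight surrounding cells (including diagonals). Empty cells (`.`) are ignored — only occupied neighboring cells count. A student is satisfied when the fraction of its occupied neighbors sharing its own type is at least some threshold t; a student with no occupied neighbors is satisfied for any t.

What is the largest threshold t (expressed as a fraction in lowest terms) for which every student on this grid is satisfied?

Row 0: (0,1)P 2/2 · (0,3)P 1/1
Row 1: (1,0)P 4/4 · (1,1)P 5/5 · (1,3)P 2/4
Row 2: (2,0)P 4/4 · (2,1)P 6/6 · (2,2)P 5/6 · (2,3)Q 1/5 · (2,4)Q 1/3
Row 3: (3,0)P 4/4 · (3,2)P 6/7 · (3,3)P 5/7
Row 4: (4,0)P 4/4 · (4,1)P 6/6 · (4,2)P 6/6 · (4,3)P 6/6 · (4,4)P 4/4
Row 5: (5,0)P 4/4 · (5,1)P 6/6 · (5,3)P 7/7 · (5,4)P 5/5
Row 6: (6,1)P 3/3 · (6,2)P 4/4 · (6,3)P 4/4 · (6,4)P 3/3
The smallest same-type fraction is 1/5 at (2,3), which reduces to 1/5. Any threshold above that leaves this student unsatisfied.

1/5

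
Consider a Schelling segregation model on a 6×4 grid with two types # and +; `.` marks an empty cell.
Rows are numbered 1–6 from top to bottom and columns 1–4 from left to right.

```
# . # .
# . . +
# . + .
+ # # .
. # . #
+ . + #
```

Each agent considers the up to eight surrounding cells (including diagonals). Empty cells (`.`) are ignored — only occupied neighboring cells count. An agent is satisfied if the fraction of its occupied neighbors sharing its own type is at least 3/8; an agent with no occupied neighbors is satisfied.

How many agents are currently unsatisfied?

(1,1)# 1/1 ok
(1,3)# 0/1 unhappy
(2,1)# 2/2 ok
(2,4)+ 1/2 ok
(3,1)# 2/3 ok
(3,3)+ 1/3 unhappy
(4,1)+ 0/3 unhappy
(4,2)# 3/5 ok
(4,3)# 3/4 ok
(5,2)# 2/5 ok
(5,4)# 2/3 ok
(6,1)+ 0/1 unhappy
(6,3)+ 0/3 unhappy
(6,4)# 1/2 ok
Unsatisfied: (1,3), (3,3), (4,1), (6,1), (6,3) — 5 in total.

5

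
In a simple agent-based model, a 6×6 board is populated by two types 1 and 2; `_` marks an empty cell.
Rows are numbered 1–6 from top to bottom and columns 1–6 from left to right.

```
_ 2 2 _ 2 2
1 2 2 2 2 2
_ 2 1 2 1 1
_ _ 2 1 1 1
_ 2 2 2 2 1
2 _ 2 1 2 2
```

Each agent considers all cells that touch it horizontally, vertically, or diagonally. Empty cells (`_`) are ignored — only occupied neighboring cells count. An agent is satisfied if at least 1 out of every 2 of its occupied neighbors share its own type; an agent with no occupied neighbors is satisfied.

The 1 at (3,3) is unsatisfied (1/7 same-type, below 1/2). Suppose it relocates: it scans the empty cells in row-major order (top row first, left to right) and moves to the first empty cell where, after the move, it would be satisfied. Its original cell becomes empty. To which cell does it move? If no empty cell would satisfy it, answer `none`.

none

Vacating (3,3). Empty cells in order:
  (1,1): 1/3 same-type → still unsatisfied.
  (1,4): 0/5 same-type → still unsatisfied.
  (3,1): 1/3 same-type → still unsatisfied.
  (4,1): 0/2 same-type → still unsatisfied.
  (4,2): 0/4 same-type → still unsatisfied.
  (5,1): 0/2 same-type → still unsatisfied.
  (6,2): 0/4 same-type → still unsatisfied.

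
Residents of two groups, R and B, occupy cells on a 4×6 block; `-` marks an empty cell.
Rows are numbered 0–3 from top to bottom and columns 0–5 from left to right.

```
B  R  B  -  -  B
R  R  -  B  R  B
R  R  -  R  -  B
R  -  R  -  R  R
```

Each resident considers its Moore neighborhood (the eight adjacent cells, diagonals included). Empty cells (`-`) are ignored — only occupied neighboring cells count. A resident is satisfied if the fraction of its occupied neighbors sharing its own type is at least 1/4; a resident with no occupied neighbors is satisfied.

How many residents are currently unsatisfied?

(0,0)B 0/3 not
(0,1)R 2/4 satisfied
(0,2)B 1/3 satisfied
(0,5)B 1/2 satisfied
(1,0)R 4/5 satisfied
(1,1)R 4/6 satisfied
(1,3)B 1/3 satisfied
(1,4)R 1/5 not
(1,5)B 2/3 satisfied
(2,0)R 4/4 satisfied
(2,1)R 5/5 satisfied
(2,3)R 3/4 satisfied
(2,5)B 1/4 satisfied
(3,0)R 2/2 satisfied
(3,2)R 2/2 satisfied
(3,4)R 2/3 satisfied
(3,5)R 1/2 satisfied
Unsatisfied: (0,0), (1,4) — 2 in total.

2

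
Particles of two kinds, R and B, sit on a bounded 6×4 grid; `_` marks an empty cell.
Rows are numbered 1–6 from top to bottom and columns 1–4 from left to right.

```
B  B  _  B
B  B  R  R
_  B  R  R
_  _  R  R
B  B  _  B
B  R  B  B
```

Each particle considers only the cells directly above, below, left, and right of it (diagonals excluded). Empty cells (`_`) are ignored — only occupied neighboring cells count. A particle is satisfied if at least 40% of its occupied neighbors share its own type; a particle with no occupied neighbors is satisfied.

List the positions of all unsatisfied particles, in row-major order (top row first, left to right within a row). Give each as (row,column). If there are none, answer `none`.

Row 1: (1,1)B 2/2 satisfied · (1,2)B 2/2 satisfied · (1,4)B 0/1 not
Row 2: (2,1)B 2/2 satisfied · (2,2)B 3/4 satisfied · (2,3)R 2/3 satisfied · (2,4)R 2/3 satisfied
Row 3: (3,2)B 1/2 satisfied · (3,3)R 3/4 satisfied · (3,4)R 3/3 satisfied
Row 4: (4,3)R 2/2 satisfied · (4,4)R 2/3 satisfied
Row 5: (5,1)B 2/2 satisfied · (5,2)B 1/2 satisfied · (5,4)B 1/2 satisfied
Row 6: (6,1)B 1/2 satisfied · (6,2)R 0/3 not · (6,3)B 1/2 satisfied · (6,4)B 2/2 satisfied

(1,4), (6,2)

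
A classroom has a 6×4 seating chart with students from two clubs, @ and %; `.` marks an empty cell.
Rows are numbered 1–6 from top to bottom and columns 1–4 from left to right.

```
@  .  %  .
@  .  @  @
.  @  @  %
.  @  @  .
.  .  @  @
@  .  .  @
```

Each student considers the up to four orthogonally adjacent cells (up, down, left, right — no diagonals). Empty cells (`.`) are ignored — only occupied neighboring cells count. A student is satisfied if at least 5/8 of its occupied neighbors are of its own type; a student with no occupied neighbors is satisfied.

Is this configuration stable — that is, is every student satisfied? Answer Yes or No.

(1,1)@ 1/1 ✓
(1,3)% 0/1 ✗
(2,1)@ 1/1 ✓
(2,3)@ 2/3 ✓
(2,4)@ 1/2 ✗
(3,2)@ 2/2 ✓
(3,3)@ 3/4 ✓
(3,4)% 0/2 ✗
(4,2)@ 2/2 ✓
(4,3)@ 3/3 ✓
(5,3)@ 2/2 ✓
(5,4)@ 2/2 ✓
(6,1)@ 0/0 ✓
(6,4)@ 1/1 ✓
For instance (1,3) has only 0/1 same-type neighbors, below 5/8.

No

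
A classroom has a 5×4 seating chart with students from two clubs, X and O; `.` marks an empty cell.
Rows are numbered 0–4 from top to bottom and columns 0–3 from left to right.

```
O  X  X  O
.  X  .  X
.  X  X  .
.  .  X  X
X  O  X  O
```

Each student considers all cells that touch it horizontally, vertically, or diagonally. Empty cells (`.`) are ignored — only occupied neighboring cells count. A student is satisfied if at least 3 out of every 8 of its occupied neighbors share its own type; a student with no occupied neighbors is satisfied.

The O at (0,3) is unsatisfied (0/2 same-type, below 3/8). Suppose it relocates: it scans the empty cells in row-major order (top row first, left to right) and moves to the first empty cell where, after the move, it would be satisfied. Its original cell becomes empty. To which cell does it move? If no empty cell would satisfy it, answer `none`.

none

Vacating (0,3). Empty cells in order:
  (1,0): 1/4 same-type → still unsatisfied.
  (1,2): 0/6 same-type → still unsatisfied.
  (2,0): 0/2 same-type → still unsatisfied.
  (2,3): 0/4 same-type → still unsatisfied.
  (3,0): 1/3 same-type → still unsatisfied.
  (3,1): 1/6 same-type → still unsatisfied.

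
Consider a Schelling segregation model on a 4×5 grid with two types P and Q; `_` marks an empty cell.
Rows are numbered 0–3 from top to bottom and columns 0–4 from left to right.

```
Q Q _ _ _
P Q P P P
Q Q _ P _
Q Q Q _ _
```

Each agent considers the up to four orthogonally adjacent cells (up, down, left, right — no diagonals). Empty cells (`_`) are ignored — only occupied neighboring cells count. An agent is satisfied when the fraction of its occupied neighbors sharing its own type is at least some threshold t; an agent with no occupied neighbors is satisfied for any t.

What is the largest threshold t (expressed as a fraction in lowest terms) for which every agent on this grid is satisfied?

Row 0: (0,0)Q 1/2 · (0,1)Q 2/2
Row 1: (1,0)P 0/3 · (1,1)Q 2/4 · (1,2)P 1/2 · (1,3)P 3/3 · (1,4)P 1/1
Row 2: (2,0)Q 2/3 · (2,1)Q 3/3 · (2,3)P 1/1
Row 3: (3,0)Q 2/2 · (3,1)Q 3/3 · (3,2)Q 1/1
The smallest same-type fraction is 0/3 at (1,0), which reduces to 0/1. Any threshold above that leaves this agent unsatisfied.

0/1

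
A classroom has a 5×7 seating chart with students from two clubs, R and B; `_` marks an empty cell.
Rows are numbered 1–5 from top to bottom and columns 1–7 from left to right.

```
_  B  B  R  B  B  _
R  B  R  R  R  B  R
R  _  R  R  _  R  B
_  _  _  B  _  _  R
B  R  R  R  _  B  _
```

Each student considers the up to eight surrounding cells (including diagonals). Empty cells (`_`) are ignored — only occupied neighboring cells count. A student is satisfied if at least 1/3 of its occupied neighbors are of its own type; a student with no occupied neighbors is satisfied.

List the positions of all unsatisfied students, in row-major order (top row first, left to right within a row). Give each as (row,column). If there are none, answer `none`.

(2,7), (3,7), (4,4), (5,1), (5,6)

(1,2)B 2/4 ok
(1,3)B 2/5 ok
(1,4)R 3/5 ok
(1,5)B 2/5 ok
(1,6)B 2/4 ok
(2,1)R 1/3 ok
(2,2)B 2/6 ok
(2,3)R 4/7 ok
(2,4)R 5/7 ok
(2,5)R 4/7 ok
(2,6)B 3/6 ok
(2,7)R 1/4 unhappy
(3,1)R 1/2 ok
(3,3)R 3/5 ok
(3,4)R 4/5 ok
(3,6)R 3/5 ok
(3,7)B 1/4 unhappy
(4,4)B 0/4 unhappy
(4,7)R 1/3 ok
(5,1)B 0/1 unhappy
(5,2)R 1/2 ok
(5,3)R 2/3 ok
(5,4)R 1/2 ok
(5,6)B 0/1 unhappy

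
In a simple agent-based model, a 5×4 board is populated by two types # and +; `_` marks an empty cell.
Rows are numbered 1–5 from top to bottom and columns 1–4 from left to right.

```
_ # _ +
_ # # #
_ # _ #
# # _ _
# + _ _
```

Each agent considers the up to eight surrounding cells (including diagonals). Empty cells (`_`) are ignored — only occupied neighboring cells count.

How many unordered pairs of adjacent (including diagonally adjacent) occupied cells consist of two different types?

5

Scan each occupied cell's neighbors to the right and below (and the two forward diagonals) so each pair is counted once.
Row 1: #(1,2)–#(2,2)= #(1,2)–#(2,3)= +(1,4)–#(2,4)≠ +(1,4)–#(2,3)≠  → 2/4 unlike.
Row 2: #(2,2)–#(2,3)= #(2,2)–#(3,2)= #(2,3)–#(2,4)= #(2,3)–#(3,4)= #(2,3)–#(3,2)= #(2,4)–#(3,4)=  → 0/6 unlike.
Row 3: #(3,2)–#(4,2)= #(3,2)–#(4,1)=  → 0/2 unlike.
Row 4: #(4,1)–#(4,2)= #(4,1)–#(5,1)= #(4,1)–+(5,2)≠ #(4,2)–+(5,2)≠ #(4,2)–#(5,1)=  → 2/5 unlike.
Row 5: #(5,1)–+(5,2)≠  → 1/1 unlike.
Total adjacent occupied pairs: 18; unlike-type pairs: 5.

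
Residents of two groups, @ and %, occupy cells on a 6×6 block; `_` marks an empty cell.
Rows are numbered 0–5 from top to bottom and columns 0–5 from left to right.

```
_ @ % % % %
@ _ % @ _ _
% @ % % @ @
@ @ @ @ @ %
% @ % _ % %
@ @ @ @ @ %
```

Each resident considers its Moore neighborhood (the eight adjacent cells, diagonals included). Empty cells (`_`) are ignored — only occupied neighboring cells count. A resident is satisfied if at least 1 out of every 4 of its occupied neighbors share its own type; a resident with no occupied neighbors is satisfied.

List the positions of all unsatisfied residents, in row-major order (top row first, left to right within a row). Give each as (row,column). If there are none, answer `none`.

(1,3), (2,0), (4,0), (4,2)

(0,1)@ 1/3 satisfied
(0,2)% 2/4 satisfied
(0,3)% 3/4 satisfied
(0,4)% 2/3 satisfied
(0,5)% 1/1 satisfied
(1,0)@ 2/3 satisfied
(1,2)% 4/7 satisfied
(1,3)@ 1/7 not
(2,0)% 0/4 not
(2,1)@ 4/7 satisfied
(2,2)% 2/7 satisfied
(2,3)% 2/7 satisfied
(2,4)@ 4/6 satisfied
(2,5)@ 2/3 satisfied
(3,0)@ 3/5 satisfied
(3,1)@ 4/8 satisfied
(3,2)@ 4/7 satisfied
(3,3)@ 3/7 satisfied
(3,4)@ 3/7 satisfied
(3,5)% 2/5 satisfied
(4,0)% 0/5 not
(4,1)@ 6/8 satisfied
(4,2)% 0/7 not
(4,4)% 3/7 satisfied
(4,5)% 3/5 satisfied
(5,0)@ 2/3 satisfied
(5,1)@ 3/5 satisfied
(5,2)@ 3/4 satisfied
(5,3)@ 2/4 satisfied
(5,4)@ 1/4 satisfied
(5,5)% 2/3 satisfied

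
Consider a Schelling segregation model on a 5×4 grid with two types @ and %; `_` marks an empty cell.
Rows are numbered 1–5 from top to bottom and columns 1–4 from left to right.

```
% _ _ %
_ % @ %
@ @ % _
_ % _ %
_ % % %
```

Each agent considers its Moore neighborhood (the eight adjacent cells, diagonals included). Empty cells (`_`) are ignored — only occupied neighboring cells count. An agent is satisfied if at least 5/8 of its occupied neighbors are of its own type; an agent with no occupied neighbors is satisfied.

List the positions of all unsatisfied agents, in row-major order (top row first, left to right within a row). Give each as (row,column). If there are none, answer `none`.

(1,4), (2,2), (2,3), (3,1), (3,2), (4,2)

(1,1)% 1/1 ✓
(1,4)% 1/2 ✗
(2,2)% 2/5 ✗
(2,3)@ 1/5 ✗
(2,4)% 2/3 ✓
(3,1)@ 1/3 ✗
(3,2)@ 2/5 ✗
(3,3)% 4/6 ✓
(4,2)% 3/5 ✗
(4,4)% 3/3 ✓
(5,2)% 2/2 ✓
(5,3)% 4/4 ✓
(5,4)% 2/2 ✓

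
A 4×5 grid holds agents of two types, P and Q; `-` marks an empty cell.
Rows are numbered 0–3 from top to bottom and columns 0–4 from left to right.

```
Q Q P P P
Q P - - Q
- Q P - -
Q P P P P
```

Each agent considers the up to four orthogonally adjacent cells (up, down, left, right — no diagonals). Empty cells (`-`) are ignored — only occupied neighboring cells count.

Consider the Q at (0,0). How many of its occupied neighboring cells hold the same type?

2

Occupied neighbors of (0,0): (1,0)=Q, (0,1)=Q.
Same type (Q): 2 of 2.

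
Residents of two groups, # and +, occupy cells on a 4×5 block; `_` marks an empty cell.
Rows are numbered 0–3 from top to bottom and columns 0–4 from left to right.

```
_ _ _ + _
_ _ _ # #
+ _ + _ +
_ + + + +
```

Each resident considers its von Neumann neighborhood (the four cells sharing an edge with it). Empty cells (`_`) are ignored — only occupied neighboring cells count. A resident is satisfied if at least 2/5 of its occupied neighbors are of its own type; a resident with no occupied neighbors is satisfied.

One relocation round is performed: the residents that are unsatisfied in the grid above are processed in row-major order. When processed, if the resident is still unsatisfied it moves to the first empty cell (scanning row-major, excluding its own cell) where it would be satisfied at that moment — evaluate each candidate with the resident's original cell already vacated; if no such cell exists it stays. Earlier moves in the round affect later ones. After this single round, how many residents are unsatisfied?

Initially unsatisfied (in order): (0,3).
  (0,3) → (0,0).
Resulting grid:
+ _ _ _ _
_ _ _ # #
+ _ + _ +
_ + + + +
All satisfied now.

0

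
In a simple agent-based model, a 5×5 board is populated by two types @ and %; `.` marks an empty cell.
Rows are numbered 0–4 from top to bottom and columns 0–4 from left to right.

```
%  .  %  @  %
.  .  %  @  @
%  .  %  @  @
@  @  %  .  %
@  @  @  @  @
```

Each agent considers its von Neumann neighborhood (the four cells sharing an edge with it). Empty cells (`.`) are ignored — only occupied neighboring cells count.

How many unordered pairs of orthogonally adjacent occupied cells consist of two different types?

10

Scan each occupied cell's neighbors to the right and below so each pair is counted once.
Row 0: %(0,2)–@(0,3)≠ %(0,2)–%(1,2)= @(0,3)–%(0,4)≠ @(0,3)–@(1,3)= %(0,4)–@(1,4)≠  → 3/5 unlike.
Row 1: %(1,2)–@(1,3)≠ %(1,2)–%(2,2)= @(1,3)–@(1,4)= @(1,3)–@(2,3)= @(1,4)–@(2,4)=  → 1/5 unlike.
Row 2: %(2,0)–@(3,0)≠ %(2,2)–@(2,3)≠ %(2,2)–%(3,2)= @(2,3)–@(2,4)= @(2,4)–%(3,4)≠  → 3/5 unlike.
Row 3: @(3,0)–@(3,1)= @(3,0)–@(4,0)= @(3,1)–%(3,2)≠ @(3,1)–@(4,1)= %(3,2)–@(4,2)≠ %(3,4)–@(4,4)≠  → 3/6 unlike.
Row 4: @(4,0)–@(4,1)= @(4,1)–@(4,2)= @(4,2)–@(4,3)= @(4,3)–@(4,4)=  → 0/4 unlike.
Total adjacent occupied pairs: 25; unlike-type pairs: 10.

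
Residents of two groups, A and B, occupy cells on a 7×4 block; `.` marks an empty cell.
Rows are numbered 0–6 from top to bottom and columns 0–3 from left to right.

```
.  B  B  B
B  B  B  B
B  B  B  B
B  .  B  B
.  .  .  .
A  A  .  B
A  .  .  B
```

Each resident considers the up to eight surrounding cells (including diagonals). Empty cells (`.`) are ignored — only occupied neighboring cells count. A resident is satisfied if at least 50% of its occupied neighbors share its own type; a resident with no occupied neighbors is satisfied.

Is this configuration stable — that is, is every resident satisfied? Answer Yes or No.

Yes

Row 0: (0,1)B 4/4 satisfied · (0,2)B 5/5 satisfied · (0,3)B 3/3 satisfied
Row 1: (1,0)B 4/4 satisfied · (1,1)B 7/7 satisfied · (1,2)B 8/8 satisfied · (1,3)B 5/5 satisfied
Row 2: (2,0)B 4/4 satisfied · (2,1)B 7/7 satisfied · (2,2)B 7/7 satisfied · (2,3)B 5/5 satisfied
Row 3: (3,0)B 2/2 satisfied · (3,2)B 4/4 satisfied · (3,3)B 3/3 satisfied
Row 5: (5,0)A 2/2 satisfied · (5,1)A 2/2 satisfied · (5,3)B 1/1 satisfied
Row 6: (6,0)A 2/2 satisfied · (6,3)B 1/1 satisfied
All meet the threshold, so the configuration is stable.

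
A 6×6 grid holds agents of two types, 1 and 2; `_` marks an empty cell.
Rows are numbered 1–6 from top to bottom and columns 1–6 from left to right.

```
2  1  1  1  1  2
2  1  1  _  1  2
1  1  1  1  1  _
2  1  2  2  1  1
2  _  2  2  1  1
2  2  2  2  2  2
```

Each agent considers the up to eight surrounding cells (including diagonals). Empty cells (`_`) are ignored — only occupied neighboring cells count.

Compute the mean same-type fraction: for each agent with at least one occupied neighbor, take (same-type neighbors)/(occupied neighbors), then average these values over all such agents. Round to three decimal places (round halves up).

0.643

(1,1)2 1/3
(1,2)1 3/5
(1,3)1 4/4
(1,4)1 4/4
(1,5)1 2/4
(1,6)2 1/3
(2,1)2 1/5
(2,2)1 6/8
(2,3)1 7/7
(2,5)1 4/6
(2,6)2 1/4
(3,1)1 3/5
(3,2)1 5/8
(3,3)1 5/7
(3,4)1 5/7
(3,5)1 4/6
(4,1)2 1/4
(4,2)1 3/7
(4,3)2 3/7
(4,4)2 3/8
(4,5)1 5/7
(4,6)1 4/4
(5,1)2 3/4
(5,3)2 6/7
(5,4)2 6/8
(5,5)1 3/8
(5,6)1 3/5
(6,1)2 2/2
(6,2)2 4/4
(6,3)2 4/4
(6,4)2 4/5
(6,5)2 3/5
(6,6)2 1/3
Sum over 33 agents: 1/3 + 3/5 + 4/4 + 4/4 + 2/4 + 1/3 + 1/5 + 6/8 + 7/7 + 4/6 + 1/4 + 3/5 + 5/8 + 5/7 + 5/7 + 4/6 + 1/4 + 3/7 + 3/7 + 3/8 + 5/7 + 4/4 + 3/4 + 6/7 + 6/8 + 3/8 + 3/5 + 2/2 + 4/4 + 4/4 + 4/5 + 3/5 + 1/3 = 17821/840; mean = 17821/840 ÷ 33 = 17821/27720 = 0.642893… → 0.643.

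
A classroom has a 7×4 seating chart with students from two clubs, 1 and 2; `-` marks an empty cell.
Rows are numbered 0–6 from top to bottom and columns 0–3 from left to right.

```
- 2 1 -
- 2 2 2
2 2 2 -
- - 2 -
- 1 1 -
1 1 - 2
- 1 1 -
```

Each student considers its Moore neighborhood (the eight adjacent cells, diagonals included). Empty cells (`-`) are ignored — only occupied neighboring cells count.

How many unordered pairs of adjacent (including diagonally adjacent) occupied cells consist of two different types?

Scan each occupied cell's neighbors to the right and below (and the two forward diagonals) so each pair is counted once.
Row 0: 2(0,1)–1(0,2)≠ 2(0,1)–2(1,1)= 2(0,1)–2(1,2)= 1(0,2)–2(1,2)≠ 1(0,2)–2(1,3)≠ 1(0,2)–2(1,1)≠  → 4/6 unlike.
Row 1: 2(1,1)–2(1,2)= 2(1,1)–2(2,1)= 2(1,1)–2(2,2)= 2(1,1)–2(2,0)= 2(1,2)–2(1,3)= 2(1,2)–2(2,2)= 2(1,2)–2(2,1)= 2(1,3)–2(2,2)=  → 0/8 unlike.
Row 2: 2(2,0)–2(2,1)= 2(2,1)–2(2,2)= 2(2,1)–2(3,2)= 2(2,2)–2(3,2)=  → 0/4 unlike.
Row 3: 2(3,2)–1(4,2)≠ 2(3,2)–1(4,1)≠  → 2/2 unlike.
Row 4: 1(4,1)–1(4,2)= 1(4,1)–1(5,1)= 1(4,1)–1(5,0)= 1(4,2)–2(5,3)≠ 1(4,2)–1(5,1)=  → 1/5 unlike.
Row 5: 1(5,0)–1(5,1)= 1(5,0)–1(6,1)= 1(5,1)–1(6,1)= 1(5,1)–1(6,2)= 2(5,3)–1(6,2)≠  → 1/5 unlike.
Row 6: 1(6,1)–1(6,2)=  → 0/1 unlike.
Total adjacent occupied pairs: 31; unlike-type pairs: 8.

8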